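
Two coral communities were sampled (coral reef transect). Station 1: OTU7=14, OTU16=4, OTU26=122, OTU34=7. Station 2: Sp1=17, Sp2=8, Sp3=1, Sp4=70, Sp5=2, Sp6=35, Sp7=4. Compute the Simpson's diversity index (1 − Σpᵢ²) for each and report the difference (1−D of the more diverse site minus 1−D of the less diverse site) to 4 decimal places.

0.3546

Station 1: N=147, proportions 0.095238, 0.027211, 0.829932, 0.047619, giving 1−D = 0.299135 (working shown to 6 dp, full precision carried).
Station 2: N=137, proportions 0.124088, 0.058394, 0.007299, 0.510949, 0.014599, 0.255474, 0.029197, giving 1−D = 0.653738.
Difference = |0.299135 − 0.653738| = 0.354603, i.e. 0.3546 to 4 decimal places.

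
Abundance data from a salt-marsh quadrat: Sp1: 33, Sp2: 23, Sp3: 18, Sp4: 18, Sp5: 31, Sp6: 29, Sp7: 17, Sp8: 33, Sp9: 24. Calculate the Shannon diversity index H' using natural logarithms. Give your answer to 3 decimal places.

Total N = 33+23+18+18+31+29+17+33+24 = 226, so the proportions are 0.14602, 0.10177, 0.07965, 0.07965, 0.13717, 0.12832, 0.07522, 0.14602, 0.10619 (working shown to 5 dp, full precision carried).
Each pᵢ ln pᵢ term: 0.14602×(-1.92403)=-0.28094, 0.10177×(-2.28504)=-0.23255, 0.07965×(-2.53016)=-0.20152, 0.07965×(-2.53016)=-0.20152, 0.13717×(-1.98655)=-0.27249, 0.12832×(-2.05324)=-0.26347, 0.07522×(-2.58732)=-0.19462, 0.14602×(-1.92403)=-0.28094, 0.10619×(-2.24248)=-0.23814.
Sum = -2.16619, so H' = 2.166.

2.166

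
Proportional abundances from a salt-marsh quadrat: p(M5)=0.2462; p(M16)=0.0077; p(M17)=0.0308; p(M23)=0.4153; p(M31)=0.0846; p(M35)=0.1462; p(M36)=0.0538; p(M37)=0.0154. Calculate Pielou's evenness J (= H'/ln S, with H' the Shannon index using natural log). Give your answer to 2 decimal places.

H' = −Σ pᵢ ln pᵢ = −((-0.3451) + (-0.0375) + (-0.1072) + (-0.3649) + (-0.2089) + (-0.2811) + (-0.1572) + (-0.0643)) = 1.5662 (working shown to 4 dp, full precision carried).
With S = 8 species, ln S = 2.0794, so J = 1.5662/2.0794 = 0.7532, i.e. 0.75 to 2 decimal places.

0.75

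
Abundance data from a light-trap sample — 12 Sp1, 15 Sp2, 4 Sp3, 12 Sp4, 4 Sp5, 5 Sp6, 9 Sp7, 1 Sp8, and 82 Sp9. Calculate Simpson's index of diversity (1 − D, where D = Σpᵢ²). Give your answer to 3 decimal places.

0.644

Total N = 12+15+4+12+4+5+9+1+82 = 144, so the proportions are 0.08333, 0.10417, 0.02778, 0.08333, 0.02778, 0.03472, 0.0625, 0.00694, 0.56944 (working shown to 5 dp, full precision carried).
D = 0.08333² + 0.10417² + 0.02778² + 0.08333² + 0.02778² + 0.03472² + 0.0625² + 0.00694² + 0.56944² = 0.00694 + 0.01085 + 0.00077 + 0.00694 + 0.00077 + 0.00121 + 0.00391 + 0.00005 + 0.32427 = 0.35571.
So 1 − D = 0.64429, i.e. 0.644 to 3 decimal places.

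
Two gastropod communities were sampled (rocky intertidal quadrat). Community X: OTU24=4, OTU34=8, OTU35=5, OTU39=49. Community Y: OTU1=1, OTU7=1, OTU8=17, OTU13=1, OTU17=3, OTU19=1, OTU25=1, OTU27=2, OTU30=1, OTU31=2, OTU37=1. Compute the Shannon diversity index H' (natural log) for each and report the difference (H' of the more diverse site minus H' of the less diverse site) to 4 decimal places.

0.8423

Community X: N=66, proportions 0.060606, 0.121212, 0.075758, 0.742424, giving H' = 0.842275 (working shown to 6 dp, full precision carried).
Community Y: N=31, proportions 0.032258, 0.032258, 0.548387, 0.032258, 0.096774, 0.032258, 0.032258, 0.064516, 0.032258, 0.064516, 0.032258, giving H' = 1.684534.
Difference = |0.842275 − 1.684534| = 0.842259, i.e. 0.8423 to 4 decimal places.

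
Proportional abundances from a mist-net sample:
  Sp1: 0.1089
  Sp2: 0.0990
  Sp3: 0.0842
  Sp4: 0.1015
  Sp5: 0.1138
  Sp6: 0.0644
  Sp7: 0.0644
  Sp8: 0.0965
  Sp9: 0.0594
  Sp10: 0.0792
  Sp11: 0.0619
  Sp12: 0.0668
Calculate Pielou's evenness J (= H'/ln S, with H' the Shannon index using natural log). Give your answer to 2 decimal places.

0.99

H' = −Σ pᵢ ln pᵢ = −((-0.2415) + (-0.2290) + (-0.2084) + (-0.2322) + (-0.2473) + (-0.1766) + (-0.1766) + (-0.2256) + (-0.1677) + (-0.2008) + (-0.1722) + (-0.1808)) = 2.4587 (working shown to 4 dp, full precision carried).
With S = 12 species, ln S = 2.4849, so J = 2.4587/2.4849 = 0.9895, i.e. 0.99 to 2 decimal places.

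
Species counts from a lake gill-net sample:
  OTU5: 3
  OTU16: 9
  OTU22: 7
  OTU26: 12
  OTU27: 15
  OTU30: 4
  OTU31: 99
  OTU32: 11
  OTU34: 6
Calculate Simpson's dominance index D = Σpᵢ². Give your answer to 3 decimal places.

0.380

Total N = 3+9+7+12+15+4+99+11+6 = 166, so the proportions are 0.01807, 0.05422, 0.04217, 0.07229, 0.09036, 0.0241, 0.59639, 0.06627, 0.03614 (working shown to 5 dp, full precision carried).
D = 0.01807² + 0.05422² + 0.04217² + 0.07229² + 0.09036² + 0.0241² + 0.59639² + 0.06627² + 0.03614² = 0.00033 + 0.00294 + 0.00178 + 0.00523 + 0.00817 + 0.00058 + 0.35568 + 0.00439 + 0.00131 = 0.38039.
To 3 decimal places, D = 0.380.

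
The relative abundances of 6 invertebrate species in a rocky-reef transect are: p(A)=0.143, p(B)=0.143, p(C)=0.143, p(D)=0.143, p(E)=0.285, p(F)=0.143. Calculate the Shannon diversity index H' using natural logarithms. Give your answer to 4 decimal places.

Each pᵢ ln pᵢ term (working shown to 6 dp, full precision carried): 0.143×(-1.944911)=-0.278122, 0.143×(-1.944911)=-0.278122, 0.143×(-1.944911)=-0.278122, 0.143×(-1.944911)=-0.278122, 0.285×(-1.255266)=-0.357751, 0.143×(-1.944911)=-0.278122.
Sum = -1.748362, so H' = 1.7484.

1.7484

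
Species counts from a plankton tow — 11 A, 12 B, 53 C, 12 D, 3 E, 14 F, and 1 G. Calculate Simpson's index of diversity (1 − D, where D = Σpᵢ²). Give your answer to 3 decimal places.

0.695

Total N = 11+12+53+12+3+14+1 = 106, so the proportions are 0.10377, 0.11321, 0.5, 0.11321, 0.0283, 0.13208, 0.00943 (working shown to 5 dp, full precision carried).
D = 0.10377² + 0.11321² + 0.5² + 0.11321² + 0.0283² + 0.13208² + 0.00943² = 0.01077 + 0.01282 + 0.25000 + 0.01282 + 0.00080 + 0.01744 + 0.00009 = 0.30473.
So 1 − D = 0.69527, i.e. 0.695 to 3 decimal places.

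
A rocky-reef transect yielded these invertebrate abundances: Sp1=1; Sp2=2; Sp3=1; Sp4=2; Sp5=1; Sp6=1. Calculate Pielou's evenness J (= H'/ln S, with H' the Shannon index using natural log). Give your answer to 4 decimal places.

Total N = 1+2+1+2+1+1 = 8, so the proportions are 0.125, 0.25, 0.125, 0.25, 0.125, 0.125 (working shown to 6 dp, full precision carried).
H' = −Σ pᵢ ln pᵢ = −((-0.259930) + (-0.346574) + (-0.259930) + (-0.346574) + (-0.259930) + (-0.259930)) = 1.732868.
With S = 6 species, ln S = 1.791759, so J = 1.732868/1.791759 = 0.967132, i.e. 0.9671 to 4 decimal places.

0.9671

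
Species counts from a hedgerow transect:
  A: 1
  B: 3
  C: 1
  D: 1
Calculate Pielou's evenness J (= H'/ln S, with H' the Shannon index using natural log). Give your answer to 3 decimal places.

0.896

Total N = 1+3+1+1 = 6, so the proportions are 0.16667, 0.5, 0.16667, 0.16667 (working shown to 5 dp, full precision carried).
H' = −Σ pᵢ ln pᵢ = −((-0.29863) + (-0.34657) + (-0.29863) + (-0.29863)) = 1.24245.
With S = 4 species, ln S = 1.38629, so J = 1.24245/1.38629 = 0.89624, i.e. 0.896 to 3 decimal places.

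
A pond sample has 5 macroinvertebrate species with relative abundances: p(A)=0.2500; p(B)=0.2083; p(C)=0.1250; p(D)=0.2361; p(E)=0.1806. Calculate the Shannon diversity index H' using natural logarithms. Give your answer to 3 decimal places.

1.583

Each pᵢ ln pᵢ term (working shown to 5 dp, full precision carried): 0.25×(-1.38629)=-0.34657, 0.2083×(-1.56878)=-0.32678, 0.125×(-2.07944)=-0.25993, 0.2361×(-1.44350)=-0.34081, 0.1806×(-1.71147)=-0.30909.
Sum = -1.58318, so H' = 1.583.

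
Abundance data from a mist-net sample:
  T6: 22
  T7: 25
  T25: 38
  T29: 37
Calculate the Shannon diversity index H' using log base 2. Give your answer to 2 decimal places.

Total N = 22+25+38+37 = 122, so the proportions are 0.1803, 0.2049, 0.3115, 0.3033 (working shown to 4 dp, full precision carried).
Each pᵢ log₂ pᵢ term: 0.1803×(-2.4713)=-0.4456, 0.2049×(-2.2869)=-0.4686, 0.3115×(-1.6828)=-0.5242, 0.3033×(-1.7213)=-0.5220.
Sum = -1.9605, so H' = 1.96.

1.96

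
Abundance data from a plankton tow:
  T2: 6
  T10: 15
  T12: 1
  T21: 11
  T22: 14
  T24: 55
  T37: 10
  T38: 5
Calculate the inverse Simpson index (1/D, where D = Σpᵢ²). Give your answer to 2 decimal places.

3.67

Total N = 6+15+1+11+14+55+10+5 = 117, so the proportions are 0.051282, 0.128205, 0.008547, 0.094017, 0.119658, 0.470085, 0.08547, 0.042735 (working shown to 6 dp, full precision carried).
D = 0.051282² + 0.128205² + 0.008547² + 0.094017² + 0.119658² + 0.470085² + 0.08547² + 0.042735² = 0.002630 + 0.016437 + 0.000073 + 0.008839 + 0.014318 + 0.220980 + 0.007305 + 0.001826 = 0.272409.
So 1/D = 3.6710, i.e. 3.67 to 2 decimal places.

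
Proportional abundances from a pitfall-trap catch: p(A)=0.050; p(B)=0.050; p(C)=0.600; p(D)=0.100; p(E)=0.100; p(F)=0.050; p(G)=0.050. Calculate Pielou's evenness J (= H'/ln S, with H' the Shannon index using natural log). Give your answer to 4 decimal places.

0.7021

H' = −Σ pᵢ ln pᵢ = −((-0.149787) + (-0.149787) + (-0.306495) + (-0.230259) + (-0.230259) + (-0.149787) + (-0.149787)) = 1.366159 (working shown to 6 dp, full precision carried).
With S = 7 species, ln S = 1.945910, so J = 1.366159/1.945910 = 0.702067, i.e. 0.7021 to 4 decimal places.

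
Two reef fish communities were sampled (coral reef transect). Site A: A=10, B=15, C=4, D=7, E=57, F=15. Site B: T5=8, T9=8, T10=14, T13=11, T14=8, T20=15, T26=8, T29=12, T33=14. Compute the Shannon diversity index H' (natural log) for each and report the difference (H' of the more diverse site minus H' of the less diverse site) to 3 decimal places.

Site A: N=108, proportions 0.0925926, 0.1388889, 0.037037, 0.0648148, 0.5277778, 0.1388889, giving H' = 1.4053921 (working shown to 7 dp, full precision carried).
Site B: N=98, proportions 0.0816327, 0.0816327, 0.1428571, 0.1122449, 0.0816327, 0.1530612, 0.0816327, 0.122449, 0.1428571, giving H' = 2.1640265.
Difference = |1.4053921 − 2.1640265| = 0.7586344, i.e. 0.759 to 3 decimal places.

0.759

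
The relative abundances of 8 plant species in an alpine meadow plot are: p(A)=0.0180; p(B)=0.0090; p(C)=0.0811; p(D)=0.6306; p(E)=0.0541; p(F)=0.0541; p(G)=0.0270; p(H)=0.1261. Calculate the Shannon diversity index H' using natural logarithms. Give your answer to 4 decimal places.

1.2834

Each pᵢ ln pᵢ term (working shown to 6 dp, full precision carried): 0.018×(-4.017384)=-0.072313, 0.009×(-4.710531)=-0.042395, 0.0811×(-2.512072)=-0.203729, 0.6306×(-0.461084)=-0.290759, 0.0541×(-2.916921)=-0.157805, 0.0541×(-2.916921)=-0.157805, 0.027×(-3.611918)=-0.097522, 0.1261×(-2.070680)=-0.261113.
Sum = -1.283441, so H' = 1.2834.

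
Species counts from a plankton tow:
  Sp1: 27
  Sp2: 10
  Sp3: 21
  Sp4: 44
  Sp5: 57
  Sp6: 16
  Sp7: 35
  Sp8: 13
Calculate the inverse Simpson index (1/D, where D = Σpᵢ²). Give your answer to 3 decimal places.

Total N = 27+10+21+44+57+16+35+13 = 223, so the proportions are 0.1210762, 0.044843, 0.0941704, 0.1973094, 0.2556054, 0.0717489, 0.1569507, 0.058296 (working shown to 7 dp, full precision carried).
D = 0.1210762² + 0.044843² + 0.0941704² + 0.1973094² + 0.2556054² + 0.0717489² + 0.1569507² + 0.058296² = 0.0146595 + 0.0020109 + 0.0088681 + 0.0389310 + 0.0653341 + 0.0051479 + 0.0246335 + 0.0033984 = 0.1629834.
So 1/D = 6.13560, i.e. 6.136 to 3 decimal places.

6.136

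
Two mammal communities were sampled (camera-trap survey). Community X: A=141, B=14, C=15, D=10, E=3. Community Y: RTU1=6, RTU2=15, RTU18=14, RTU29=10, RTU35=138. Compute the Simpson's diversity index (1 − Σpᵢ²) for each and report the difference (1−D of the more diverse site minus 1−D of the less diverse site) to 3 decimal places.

Community X: N=183, proportions 0.770492, 0.076503, 0.081967, 0.054645, 0.016393, giving 1−D = 0.390516 (working shown to 6 dp, full precision carried).
Community Y: N=183, proportions 0.032787, 0.081967, 0.076503, 0.054645, 0.754098, giving 1−D = 0.414703.
Difference = |0.390516 − 0.414703| = 0.024187, i.e. 0.024 to 3 decimal places.

0.024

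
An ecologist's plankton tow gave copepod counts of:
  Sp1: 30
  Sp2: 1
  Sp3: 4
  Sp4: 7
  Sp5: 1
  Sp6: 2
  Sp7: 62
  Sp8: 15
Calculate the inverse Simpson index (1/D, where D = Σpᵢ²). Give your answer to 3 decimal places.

Total N = 30+1+4+7+1+2+62+15 = 122, so the proportions are 0.245902, 0.008197, 0.032787, 0.057377, 0.008197, 0.016393, 0.508197, 0.122951 (working shown to 6 dp, full precision carried).
D = 0.245902² + 0.008197² + 0.032787² + 0.057377² + 0.008197² + 0.016393² + 0.508197² + 0.122951² = 0.060468 + 0.000067 + 0.001075 + 0.003292 + 0.000067 + 0.000269 + 0.258264 + 0.015117 = 0.338619.
So 1/D = 2.95317, i.e. 2.953 to 3 decimal places.

2.953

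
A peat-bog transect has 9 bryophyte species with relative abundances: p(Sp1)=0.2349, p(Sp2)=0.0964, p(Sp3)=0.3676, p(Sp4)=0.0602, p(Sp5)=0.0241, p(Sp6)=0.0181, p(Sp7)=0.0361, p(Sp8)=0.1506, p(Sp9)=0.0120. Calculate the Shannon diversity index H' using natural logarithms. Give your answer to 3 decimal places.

1.723

Each pᵢ ln pᵢ term (working shown to 5 dp, full precision carried): 0.2349×(-1.44860)=-0.34028, 0.0964×(-2.33925)=-0.22550, 0.3676×(-1.00076)=-0.36788, 0.0602×(-2.81008)=-0.16917, 0.0241×(-3.72554)=-0.08979, 0.0181×(-4.01184)=-0.07261, 0.0361×(-3.32146)=-0.11990, 0.1506×(-1.89313)=-0.28511, 0.012×(-4.42285)=-0.05307.
Sum = -1.72331, so H' = 1.723.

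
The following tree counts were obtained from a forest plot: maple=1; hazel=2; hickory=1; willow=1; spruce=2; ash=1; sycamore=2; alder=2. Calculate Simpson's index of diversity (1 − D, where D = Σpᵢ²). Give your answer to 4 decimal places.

0.8611

Total N = 1+2+1+1+2+1+2+2 = 12, so the proportions are 0.083333, 0.166667, 0.083333, 0.083333, 0.166667, 0.083333, 0.166667, 0.166667 (working shown to 6 dp, full precision carried).
D = 0.083333² + 0.166667² + 0.083333² + 0.083333² + 0.166667² + 0.083333² + 0.166667² + 0.166667² = 0.006944 + 0.027778 + 0.006944 + 0.006944 + 0.027778 + 0.006944 + 0.027778 + 0.027778 = 0.138889.
So 1 − D = 0.861111, i.e. 0.8611 to 4 decimal places.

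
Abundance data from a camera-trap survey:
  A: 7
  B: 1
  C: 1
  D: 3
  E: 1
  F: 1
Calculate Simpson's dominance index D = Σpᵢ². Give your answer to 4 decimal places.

Total N = 7+1+1+3+1+1 = 14, so the proportions are 0.5, 0.071429, 0.071429, 0.214286, 0.071429, 0.071429 (working shown to 6 dp, full precision carried).
D = 0.5² + 0.071429² + 0.071429² + 0.214286² + 0.071429² + 0.071429² = 0.250000 + 0.005102 + 0.005102 + 0.045918 + 0.005102 + 0.005102 = 0.316327.
To 4 decimal places, D = 0.3163.

0.3163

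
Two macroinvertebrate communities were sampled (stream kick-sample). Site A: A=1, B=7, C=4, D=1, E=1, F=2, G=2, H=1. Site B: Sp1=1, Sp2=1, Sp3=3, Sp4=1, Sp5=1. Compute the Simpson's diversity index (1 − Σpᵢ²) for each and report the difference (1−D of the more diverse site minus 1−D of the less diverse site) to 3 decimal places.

Site A: N=19, proportions 0.05263, 0.36842, 0.21053, 0.05263, 0.05263, 0.10526, 0.10526, 0.05263, giving 1−D = 0.78670 (working shown to 5 dp, full precision carried).
Site B: N=7, proportions 0.14286, 0.14286, 0.42857, 0.14286, 0.14286, giving 1−D = 0.73469.
Difference = |0.78670 − 0.73469| = 0.05201, i.e. 0.052 to 3 decimal places.

0.052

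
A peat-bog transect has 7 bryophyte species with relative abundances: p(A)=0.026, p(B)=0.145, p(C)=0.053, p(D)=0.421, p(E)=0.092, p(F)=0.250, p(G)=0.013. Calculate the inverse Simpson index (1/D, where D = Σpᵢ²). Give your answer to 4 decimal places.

D = 0.026² + 0.145² + 0.053² + 0.421² + 0.092² + 0.25² + 0.013² = 0.00067600 + 0.02102500 + 0.00280900 + 0.17724100 + 0.00846400 + 0.06250000 + 0.00016900 = 0.27288400 (working shown to 8 dp, full precision carried).
So 1/D = 3.664561, i.e. 3.6646 to 4 decimal places.

3.6646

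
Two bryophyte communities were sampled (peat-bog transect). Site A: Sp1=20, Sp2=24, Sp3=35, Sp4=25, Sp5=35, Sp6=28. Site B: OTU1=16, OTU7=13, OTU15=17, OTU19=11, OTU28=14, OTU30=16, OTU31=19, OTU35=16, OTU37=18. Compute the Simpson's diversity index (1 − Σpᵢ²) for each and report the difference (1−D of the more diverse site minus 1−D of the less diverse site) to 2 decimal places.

Site A: N=167, proportions 0.1198, 0.1437, 0.2096, 0.1497, 0.2096, 0.1677, giving 1−D = 0.8266 (working shown to 4 dp, full precision carried).
Site B: N=140, proportions 0.1143, 0.0929, 0.1214, 0.0786, 0.1, 0.1143, 0.1357, 0.1143, 0.1286, giving 1−D = 0.8863.
Difference = |0.8266 − 0.8863| = 0.0597, i.e. 0.06 to 2 decimal places.

0.06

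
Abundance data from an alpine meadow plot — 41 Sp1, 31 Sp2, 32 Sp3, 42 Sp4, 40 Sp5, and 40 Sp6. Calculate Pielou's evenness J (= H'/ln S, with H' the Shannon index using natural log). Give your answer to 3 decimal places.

0.996

Total N = 41+31+32+42+40+40 = 226, so the proportions are 0.18142, 0.13717, 0.14159, 0.18584, 0.17699, 0.17699 (working shown to 5 dp, full precision carried).
H' = −Σ pᵢ ln pᵢ = −((-0.30967) + (-0.27249) + (-0.27679) + (-0.31274) + (-0.30649) + (-0.30649)) = 1.78467.
With S = 6 species, ln S = 1.79176, so J = 1.78467/1.79176 = 0.99604, i.e. 0.996 to 3 decimal places.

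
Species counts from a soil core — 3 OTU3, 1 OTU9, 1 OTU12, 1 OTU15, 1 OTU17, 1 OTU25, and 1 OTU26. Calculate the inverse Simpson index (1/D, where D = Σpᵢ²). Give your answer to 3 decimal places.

Total N = 3+1+1+1+1+1+1 = 9, so the proportions are 0.3333333, 0.1111111, 0.1111111, 0.1111111, 0.1111111, 0.1111111, 0.1111111 (working shown to 7 dp, full precision carried).
D = 0.3333333² + 0.1111111² + 0.1111111² + 0.1111111² + 0.1111111² + 0.1111111² + 0.1111111² = 0.1111111 + 0.0123457 + 0.0123457 + 0.0123457 + 0.0123457 + 0.0123457 + 0.0123457 = 0.1851852.
So 1/D = 5.40000, i.e. 5.400 to 3 decimal places.

5.400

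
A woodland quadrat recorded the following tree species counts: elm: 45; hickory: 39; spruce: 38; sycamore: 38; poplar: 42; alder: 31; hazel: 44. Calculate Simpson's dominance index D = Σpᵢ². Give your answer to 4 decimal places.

Total N = 45+39+38+38+42+31+44 = 277, so the proportions are 0.162455, 0.140794, 0.137184, 0.137184, 0.151625, 0.111913, 0.158845 (working shown to 6 dp, full precision carried).
D = 0.162455² + 0.140794² + 0.137184² + 0.137184² + 0.151625² + 0.111913² + 0.158845² = 0.026392 + 0.019823 + 0.018819 + 0.018819 + 0.022990 + 0.012525 + 0.025232 = 0.144600.
To 4 decimal places, D = 0.1446.

0.1446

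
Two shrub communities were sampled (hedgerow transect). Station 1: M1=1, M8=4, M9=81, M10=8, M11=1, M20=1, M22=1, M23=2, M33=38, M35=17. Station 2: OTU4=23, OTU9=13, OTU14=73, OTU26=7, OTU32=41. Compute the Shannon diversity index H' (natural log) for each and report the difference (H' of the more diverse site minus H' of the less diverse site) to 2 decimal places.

0.03

Station 1: N=154, proportions 0.0065, 0.026, 0.526, 0.0519, 0.0065, 0.0065, 0.0065, 0.013, 0.2468, 0.1104, giving H' = 1.3622 (working shown to 4 dp, full precision carried).
Station 2: N=157, proportions 0.1465, 0.0828, 0.465, 0.0446, 0.2611, giving H' = 1.3330.
Difference = |1.3622 − 1.3330| = 0.0292, i.e. 0.03 to 2 decimal places.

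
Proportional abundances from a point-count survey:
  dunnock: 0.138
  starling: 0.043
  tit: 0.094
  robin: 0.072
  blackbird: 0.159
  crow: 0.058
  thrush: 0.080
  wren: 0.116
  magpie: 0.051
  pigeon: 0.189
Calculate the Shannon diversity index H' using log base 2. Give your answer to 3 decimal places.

3.169

Each pᵢ log₂ pᵢ term (working shown to 5 dp, full precision carried): 0.138×(-2.85726)=-0.39430, 0.043×(-4.53952)=-0.19520, 0.094×(-3.41120)=-0.32065, 0.072×(-3.79586)=-0.27330, 0.159×(-2.65290)=-0.42181, 0.058×(-4.10780)=-0.23825, 0.08×(-3.64386)=-0.29151, 0.116×(-3.10780)=-0.36051, 0.051×(-4.29336)=-0.21896, 0.189×(-2.40354)=-0.45427.
Sum = -3.16876, so H' = 3.169.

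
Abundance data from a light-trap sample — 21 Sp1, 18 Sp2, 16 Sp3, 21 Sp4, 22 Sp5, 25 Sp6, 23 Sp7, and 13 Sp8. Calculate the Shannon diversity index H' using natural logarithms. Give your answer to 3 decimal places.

2.061

Total N = 21+18+16+21+22+25+23+13 = 159, so the proportions are 0.13208, 0.11321, 0.10063, 0.13208, 0.13836, 0.15723, 0.14465, 0.08176 (working shown to 5 dp, full precision carried).
Each pᵢ ln pᵢ term: 0.13208×(-2.02438)=-0.26737, 0.11321×(-2.17853)=-0.24663, 0.10063×(-2.29632)=-0.23108, 0.13208×(-2.02438)=-0.26737, 0.13836×(-1.97786)=-0.27367, 0.15723×(-1.85003)=-0.29088, 0.14465×(-1.93341)=-0.27968, 0.08176×(-2.50395)=-0.20473.
Sum = -2.06140, so H' = 2.061.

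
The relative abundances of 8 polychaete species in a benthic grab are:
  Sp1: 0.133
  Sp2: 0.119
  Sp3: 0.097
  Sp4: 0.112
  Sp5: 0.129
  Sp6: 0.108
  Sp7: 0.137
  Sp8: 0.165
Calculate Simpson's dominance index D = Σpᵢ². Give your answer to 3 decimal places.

D = 0.133² + 0.119² + 0.097² + 0.112² + 0.129² + 0.108² + 0.137² + 0.165² = 0.01769 + 0.01416 + 0.00941 + 0.01254 + 0.01664 + 0.01166 + 0.01877 + 0.02723 = 0.12810 (working shown to 5 dp, full precision carried).
To 3 decimal places, D = 0.128.

0.128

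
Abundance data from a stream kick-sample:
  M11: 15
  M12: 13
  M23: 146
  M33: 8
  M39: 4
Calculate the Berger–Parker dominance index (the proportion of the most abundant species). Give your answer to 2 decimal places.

Total N = 15+13+146+8+4 = 186, so the proportions are 0.0806, 0.0699, 0.7849, 0.043, 0.0215 (working shown to 4 dp, full precision carried).
The largest proportion is 0.7849, i.e. d = 0.78 to 2 decimal places.

0.78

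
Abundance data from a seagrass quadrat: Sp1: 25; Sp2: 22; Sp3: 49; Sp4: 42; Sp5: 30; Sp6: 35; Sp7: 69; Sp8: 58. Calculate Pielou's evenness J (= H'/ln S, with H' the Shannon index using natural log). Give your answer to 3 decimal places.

Total N = 25+22+49+42+30+35+69+58 = 330, so the proportions are 0.07576, 0.06667, 0.14848, 0.12727, 0.09091, 0.10606, 0.20909, 0.17576 (working shown to 5 dp, full precision carried).
H' = −Σ pᵢ ln pᵢ = −((-0.19547) + (-0.18054) + (-0.28320) + (-0.26236) + (-0.21799) + (-0.23797) + (-0.32722) + (-0.30558)) = 2.01034.
With S = 8 species, ln S = 2.07944, so J = 2.01034/2.07944 = 0.96677, i.e. 0.967 to 3 decimal places.

0.967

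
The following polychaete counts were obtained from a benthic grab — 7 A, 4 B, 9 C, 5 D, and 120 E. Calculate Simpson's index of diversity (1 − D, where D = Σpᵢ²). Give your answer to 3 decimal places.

0.307

Total N = 7+4+9+5+120 = 145, so the proportions are 0.04828, 0.02759, 0.06207, 0.03448, 0.82759 (working shown to 5 dp, full precision carried).
D = 0.04828² + 0.02759² + 0.06207² + 0.03448² + 0.82759² = 0.00233 + 0.00076 + 0.00385 + 0.00119 + 0.68490 = 0.69303.
So 1 − D = 0.30697, i.e. 0.307 to 3 decimal places.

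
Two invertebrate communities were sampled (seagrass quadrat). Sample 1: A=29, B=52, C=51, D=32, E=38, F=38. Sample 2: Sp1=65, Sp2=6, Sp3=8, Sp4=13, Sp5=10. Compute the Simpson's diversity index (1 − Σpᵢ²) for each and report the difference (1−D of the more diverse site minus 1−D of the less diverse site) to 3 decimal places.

Sample 1: N=240, proportions 0.12083, 0.21667, 0.2125, 0.13333, 0.15833, 0.15833, giving 1−D = 0.82538 (working shown to 5 dp, full precision carried).
Sample 2: N=102, proportions 0.63725, 0.05882, 0.07843, 0.12745, 0.09804, giving 1−D = 0.55844.
Difference = |0.82538 − 0.55844| = 0.26694, i.e. 0.267 to 3 decimal places.

0.267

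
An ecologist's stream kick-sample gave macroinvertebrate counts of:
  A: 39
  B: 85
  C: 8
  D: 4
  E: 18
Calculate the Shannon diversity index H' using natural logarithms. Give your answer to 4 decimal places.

1.1752

Total N = 39+85+8+4+18 = 154, so the proportions are 0.253247, 0.551948, 0.051948, 0.025974, 0.116883 (working shown to 6 dp, full precision carried).
Each pᵢ ln pᵢ term: 0.253247×(-1.373391)=-0.347807, 0.551948×(-0.594301)=-0.328023, 0.051948×(-2.957511)=-0.153637, 0.025974×(-3.650658)=-0.094822, 0.116883×(-2.146581)=-0.250899.
Sum = -1.175189, so H' = 1.1752.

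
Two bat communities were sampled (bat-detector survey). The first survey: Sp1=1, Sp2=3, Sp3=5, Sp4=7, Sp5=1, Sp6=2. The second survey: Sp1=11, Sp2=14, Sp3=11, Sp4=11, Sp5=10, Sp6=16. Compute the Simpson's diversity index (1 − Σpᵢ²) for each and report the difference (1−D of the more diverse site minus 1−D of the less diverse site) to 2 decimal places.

The first survey: N=19, proportions 0.0526, 0.1579, 0.2632, 0.3684, 0.0526, 0.1053, giving 1−D = 0.7535 (working shown to 4 dp, full precision carried).
The second survey: N=73, proportions 0.1507, 0.1918, 0.1507, 0.1507, 0.137, 0.2192, giving 1−D = 0.8283.
Difference = |0.7535 − 0.8283| = 0.0748, i.e. 0.07 to 2 decimal places.

0.07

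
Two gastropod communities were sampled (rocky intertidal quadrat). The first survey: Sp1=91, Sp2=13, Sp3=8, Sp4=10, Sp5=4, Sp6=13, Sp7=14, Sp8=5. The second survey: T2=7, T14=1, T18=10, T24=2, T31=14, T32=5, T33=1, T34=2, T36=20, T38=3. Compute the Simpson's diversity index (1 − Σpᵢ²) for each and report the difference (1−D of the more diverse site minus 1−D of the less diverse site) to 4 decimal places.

The first survey: N=158, proportions 0.5759494, 0.0822785, 0.0506329, 0.0632911, 0.0253165, 0.0822785, 0.0886076, 0.0316456, giving 1−D = 0.6386797 (working shown to 7 dp, full precision carried).
The second survey: N=65, proportions 0.1076923, 0.0153846, 0.1538462, 0.0307692, 0.2153846, 0.0769231, 0.0153846, 0.0307692, 0.3076923, 0.0461538, giving 1−D = 0.8132544.
Difference = |0.6386797 − 0.8132544| = 0.1745747, i.e. 0.1746 to 4 decimal places.

0.1746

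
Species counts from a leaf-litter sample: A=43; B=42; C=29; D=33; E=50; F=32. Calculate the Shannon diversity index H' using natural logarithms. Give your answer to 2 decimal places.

Total N = 43+42+29+33+50+32 = 229, so the proportions are 0.1878, 0.1834, 0.1266, 0.1441, 0.2183, 0.1397 (working shown to 4 dp, full precision carried).
Each pᵢ ln pᵢ term: 0.1878×(-1.6725)=-0.3141, 0.1834×(-1.6961)=-0.3111, 0.1266×(-2.0664)=-0.2617, 0.1441×(-1.9372)=-0.2792, 0.2183×(-1.5217)=-0.3322, 0.1397×(-1.9680)=-0.2750.
Sum = -1.7732, so H' = 1.77.

1.77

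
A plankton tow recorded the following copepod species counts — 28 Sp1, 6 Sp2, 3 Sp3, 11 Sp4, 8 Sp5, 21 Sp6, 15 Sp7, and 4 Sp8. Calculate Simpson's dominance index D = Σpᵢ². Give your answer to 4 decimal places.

0.1840

Total N = 28+6+3+11+8+21+15+4 = 96, so the proportions are 0.291667, 0.0625, 0.03125, 0.114583, 0.083333, 0.21875, 0.15625, 0.041667 (working shown to 6 dp, full precision carried).
D = 0.291667² + 0.0625² + 0.03125² + 0.114583² + 0.083333² + 0.21875² + 0.15625² + 0.041667² = 0.085069 + 0.003906 + 0.000977 + 0.013129 + 0.006944 + 0.047852 + 0.024414 + 0.001736 = 0.184028.
To 4 decimal places, D = 0.1840.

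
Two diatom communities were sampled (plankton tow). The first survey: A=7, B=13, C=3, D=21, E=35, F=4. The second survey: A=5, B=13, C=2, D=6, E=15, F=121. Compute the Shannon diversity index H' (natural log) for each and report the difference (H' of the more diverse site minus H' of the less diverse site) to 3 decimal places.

0.553

The first survey: N=83, proportions 0.08434, 0.15663, 0.03614, 0.25301, 0.42169, 0.04819, giving H' = 1.47693 (working shown to 5 dp, full precision carried).
The second survey: N=162, proportions 0.03086, 0.08025, 0.01235, 0.03704, 0.09259, 0.74691, giving H' = 0.92439.
Difference = |1.47693 − 0.92439| = 0.55254, i.e. 0.553 to 3 decimal places.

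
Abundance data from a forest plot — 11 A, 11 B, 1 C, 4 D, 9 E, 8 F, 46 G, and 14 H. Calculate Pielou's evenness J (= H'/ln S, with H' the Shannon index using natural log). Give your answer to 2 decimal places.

Total N = 11+11+1+4+9+8+46+14 = 104, so the proportions are 0.1058, 0.1058, 0.0096, 0.0385, 0.0865, 0.0769, 0.4423, 0.1346 (working shown to 4 dp, full precision carried).
H' = −Σ pᵢ ln pᵢ = −((-0.2376) + (-0.2376) + (-0.0447) + (-0.1253) + (-0.2118) + (-0.1973) + (-0.3608) + (-0.2699)) = 1.6850.
With S = 8 species, ln S = 2.0794, so J = 1.6850/2.0794 = 0.8103, i.e. 0.81 to 2 decimal places.

0.81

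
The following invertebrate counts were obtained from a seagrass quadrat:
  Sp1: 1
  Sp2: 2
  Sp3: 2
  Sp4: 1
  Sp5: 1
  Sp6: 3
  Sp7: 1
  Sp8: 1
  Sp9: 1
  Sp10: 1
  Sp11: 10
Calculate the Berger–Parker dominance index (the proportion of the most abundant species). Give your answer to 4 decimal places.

0.4167

Total N = 1+2+2+1+1+3+1+1+1+1+10 = 24, so the proportions are 0.041667, 0.083333, 0.083333, 0.041667, 0.041667, 0.125, 0.041667, 0.041667, 0.041667, 0.041667, 0.416667 (working shown to 6 dp, full precision carried).
The largest proportion is 0.416667, i.e. d = 0.4167 to 4 decimal places.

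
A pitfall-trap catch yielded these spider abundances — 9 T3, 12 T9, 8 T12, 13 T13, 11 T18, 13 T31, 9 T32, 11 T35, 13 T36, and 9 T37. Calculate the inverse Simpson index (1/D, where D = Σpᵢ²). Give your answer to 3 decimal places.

Total N = 9+12+8+13+11+13+9+11+13+9 = 108, so the proportions are 0.0833333, 0.1111111, 0.0740741, 0.1203704, 0.1018519, 0.1203704, 0.0833333, 0.1018519, 0.1203704, 0.0833333 (working shown to 7 dp, full precision carried).
D = 0.0833333² + 0.1111111² + 0.0740741² + 0.1203704² + 0.1018519² + 0.1203704² + 0.0833333² + 0.1018519² + 0.1203704² + 0.0833333² = 0.0069444 + 0.0123457 + 0.0054870 + 0.0144890 + 0.0103738 + 0.0144890 + 0.0069444 + 0.0103738 + 0.0144890 + 0.0069444 = 0.1028807.
So 1/D = 9.72000, i.e. 9.720 to 3 decimal places.

9.720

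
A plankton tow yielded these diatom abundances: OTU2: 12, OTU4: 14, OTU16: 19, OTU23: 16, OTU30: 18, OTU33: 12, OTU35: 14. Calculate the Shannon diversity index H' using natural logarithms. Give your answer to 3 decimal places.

Total N = 12+14+19+16+18+12+14 = 105, so the proportions are 0.11429, 0.13333, 0.18095, 0.15238, 0.17143, 0.11429, 0.13333 (working shown to 5 dp, full precision carried).
Each pᵢ ln pᵢ term: 0.11429×(-2.16905)=-0.24789, 0.13333×(-2.01490)=-0.26865, 0.18095×(-1.70952)=-0.30934, 0.15238×(-1.88137)=-0.28669, 0.17143×(-1.76359)=-0.30233, 0.11429×(-2.16905)=-0.24789, 0.13333×(-2.01490)=-0.26865.
Sum = -1.93145, so H' = 1.931.

1.931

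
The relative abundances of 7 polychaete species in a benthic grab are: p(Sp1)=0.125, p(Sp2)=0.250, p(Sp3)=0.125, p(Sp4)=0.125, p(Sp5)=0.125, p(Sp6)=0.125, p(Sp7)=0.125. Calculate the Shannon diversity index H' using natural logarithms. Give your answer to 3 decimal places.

1.906

Each pᵢ ln pᵢ term (working shown to 5 dp, full precision carried): 0.125×(-2.07944)=-0.25993, 0.25×(-1.38629)=-0.34657, 0.125×(-2.07944)=-0.25993, 0.125×(-2.07944)=-0.25993, 0.125×(-2.07944)=-0.25993, 0.125×(-2.07944)=-0.25993, 0.125×(-2.07944)=-0.25993.
Sum = -1.90615, so H' = 1.906.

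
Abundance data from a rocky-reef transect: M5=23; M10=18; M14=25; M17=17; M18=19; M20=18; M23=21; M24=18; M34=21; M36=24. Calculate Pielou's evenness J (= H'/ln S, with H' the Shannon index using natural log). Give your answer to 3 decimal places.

0.996

Total N = 23+18+25+17+19+18+21+18+21+24 = 204, so the proportions are 0.11275, 0.08824, 0.12255, 0.08333, 0.09314, 0.08824, 0.10294, 0.08824, 0.10294, 0.11765 (working shown to 5 dp, full precision carried).
H' = −Σ pᵢ ln pᵢ = −((-0.24608) + (-0.21421) + (-0.25726) + (-0.20708) + (-0.22108) + (-0.21421) + (-0.23405) + (-0.21421) + (-0.23405) + (-0.25177)) = 2.29400.
With S = 10 species, ln S = 2.30259, so J = 2.29400/2.30259 = 0.99627, i.e. 0.996 to 3 decimal places.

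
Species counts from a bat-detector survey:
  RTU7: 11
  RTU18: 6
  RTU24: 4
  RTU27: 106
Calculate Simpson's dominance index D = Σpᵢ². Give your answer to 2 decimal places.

Total N = 11+6+4+106 = 127, so the proportions are 0.0866, 0.0472, 0.0315, 0.8346 (working shown to 4 dp, full precision carried).
D = 0.0866² + 0.0472² + 0.0315² + 0.8346² = 0.0075 + 0.0022 + 0.0010 + 0.6966 = 0.7074.
To 2 decimal places, D = 0.71.

0.71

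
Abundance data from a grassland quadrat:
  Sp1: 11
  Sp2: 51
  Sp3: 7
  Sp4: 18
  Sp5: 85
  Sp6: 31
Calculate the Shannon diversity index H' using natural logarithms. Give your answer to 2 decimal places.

Total N = 11+51+7+18+85+31 = 203, so the proportions are 0.0542, 0.2512, 0.0345, 0.0887, 0.4187, 0.1527 (working shown to 4 dp, full precision carried).
Each pᵢ ln pᵢ term: 0.0542×(-2.9153)=-0.1580, 0.2512×(-1.3814)=-0.3470, 0.0345×(-3.3673)=-0.1161, 0.0887×(-2.4228)=-0.2148, 0.4187×(-0.8706)=-0.3645, 0.1527×(-1.8792)=-0.2870.
Sum = -1.4875, so H' = 1.49.

1.49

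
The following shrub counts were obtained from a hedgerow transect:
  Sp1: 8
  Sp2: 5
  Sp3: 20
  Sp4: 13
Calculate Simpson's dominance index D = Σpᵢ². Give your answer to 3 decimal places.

Total N = 8+5+20+13 = 46, so the proportions are 0.17391, 0.1087, 0.43478, 0.28261 (working shown to 5 dp, full precision carried).
D = 0.17391² + 0.1087² + 0.43478² + 0.28261² = 0.03025 + 0.01181 + 0.18904 + 0.07987 = 0.31096.
To 3 decimal places, D = 0.311.

0.311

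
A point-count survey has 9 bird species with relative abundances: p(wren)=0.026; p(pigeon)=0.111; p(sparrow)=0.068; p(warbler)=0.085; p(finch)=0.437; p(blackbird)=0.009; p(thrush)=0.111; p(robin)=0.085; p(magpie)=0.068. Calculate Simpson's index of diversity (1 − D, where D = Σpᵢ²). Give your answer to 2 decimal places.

0.76

D = 0.026² + 0.111² + 0.068² + 0.085² + 0.437² + 0.009² + 0.111² + 0.085² + 0.068² = 0.0007 + 0.0123 + 0.0046 + 0.0072 + 0.1910 + 0.0001 + 0.0123 + 0.0072 + 0.0046 = 0.2401 (working shown to 4 dp, full precision carried).
So 1 − D = 0.7599, i.e. 0.76 to 2 decimal places.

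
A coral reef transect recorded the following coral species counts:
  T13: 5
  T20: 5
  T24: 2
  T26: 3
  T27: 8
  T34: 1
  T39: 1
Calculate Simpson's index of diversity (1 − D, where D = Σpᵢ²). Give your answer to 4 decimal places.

Total N = 5+5+2+3+8+1+1 = 25, so the proportions are 0.2, 0.2, 0.08, 0.12, 0.32, 0.04, 0.04 (working shown to 6 dp, full precision carried).
D = 0.2² + 0.2² + 0.08² + 0.12² + 0.32² + 0.04² + 0.04² = 0.040000 + 0.040000 + 0.006400 + 0.014400 + 0.102400 + 0.001600 + 0.001600 = 0.206400.
So 1 − D = 0.793600, i.e. 0.7936 to 4 decimal places.

0.7936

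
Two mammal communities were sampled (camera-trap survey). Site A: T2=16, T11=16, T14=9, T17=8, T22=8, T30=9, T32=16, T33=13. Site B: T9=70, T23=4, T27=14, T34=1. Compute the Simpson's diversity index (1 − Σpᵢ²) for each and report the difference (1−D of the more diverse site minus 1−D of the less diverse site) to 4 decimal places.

Site A: N=95, proportions 0.1684211, 0.1684211, 0.0947368, 0.0842105, 0.0842105, 0.0947368, 0.1684211, 0.1368421, giving 1−D = 0.8640443 (working shown to 7 dp, full precision carried).
Site B: N=89, proportions 0.7865169, 0.0449438, 0.1573034, 0.011236, giving 1−D = 0.3545007.
Difference = |0.8640443 − 0.3545007| = 0.5095436, i.e. 0.5095 to 4 decimal places.

0.5095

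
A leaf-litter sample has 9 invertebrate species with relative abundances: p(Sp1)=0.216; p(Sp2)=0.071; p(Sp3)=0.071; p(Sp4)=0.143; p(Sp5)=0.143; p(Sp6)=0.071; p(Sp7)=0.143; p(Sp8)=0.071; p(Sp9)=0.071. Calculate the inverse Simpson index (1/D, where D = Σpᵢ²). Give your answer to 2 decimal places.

D = 0.216² + 0.071² + 0.071² + 0.143² + 0.143² + 0.071² + 0.143² + 0.071² + 0.071² = 0.046656 + 0.005041 + 0.005041 + 0.020449 + 0.020449 + 0.005041 + 0.020449 + 0.005041 + 0.005041 = 0.133208 (working shown to 6 dp, full precision carried).
So 1/D = 7.5071, i.e. 7.51 to 2 decimal places.

7.51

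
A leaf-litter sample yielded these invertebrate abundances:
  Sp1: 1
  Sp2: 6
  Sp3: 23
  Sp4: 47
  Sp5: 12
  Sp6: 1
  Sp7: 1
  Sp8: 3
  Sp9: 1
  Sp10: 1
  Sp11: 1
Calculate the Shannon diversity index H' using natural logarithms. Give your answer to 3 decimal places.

1.513

Total N = 1+6+23+47+12+1+1+3+1+1+1 = 97, so the proportions are 0.01031, 0.06186, 0.23711, 0.48454, 0.12371, 0.01031, 0.01031, 0.03093, 0.01031, 0.01031, 0.01031 (working shown to 5 dp, full precision carried).
Each pᵢ ln pᵢ term: 0.01031×(-4.57471)=-0.04716, 0.06186×(-2.78295)=-0.17214, 0.23711×(-1.43922)=-0.34126, 0.48454×(-0.72456)=-0.35108, 0.12371×(-2.08980)=-0.25853, 0.01031×(-4.57471)=-0.04716, 0.01031×(-4.57471)=-0.04716, 0.03093×(-3.47610)=-0.10751, 0.01031×(-4.57471)=-0.04716, 0.01031×(-4.57471)=-0.04716, 0.01031×(-4.57471)=-0.04716.
Sum = -1.51349, so H' = 1.513.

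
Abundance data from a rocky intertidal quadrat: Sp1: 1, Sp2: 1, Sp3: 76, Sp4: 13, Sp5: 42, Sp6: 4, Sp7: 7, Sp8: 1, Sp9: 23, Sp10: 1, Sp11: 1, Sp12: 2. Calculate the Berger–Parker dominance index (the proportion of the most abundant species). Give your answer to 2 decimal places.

0.44

Total N = 1+1+76+13+42+4+7+1+23+1+1+2 = 172, so the proportions are 0.0058, 0.0058, 0.4419, 0.0756, 0.2442, 0.0233, 0.0407, 0.0058, 0.1337, 0.0058, 0.0058, 0.0116 (working shown to 4 dp, full precision carried).
The largest proportion is 0.4419, i.e. d = 0.44 to 2 decimal places.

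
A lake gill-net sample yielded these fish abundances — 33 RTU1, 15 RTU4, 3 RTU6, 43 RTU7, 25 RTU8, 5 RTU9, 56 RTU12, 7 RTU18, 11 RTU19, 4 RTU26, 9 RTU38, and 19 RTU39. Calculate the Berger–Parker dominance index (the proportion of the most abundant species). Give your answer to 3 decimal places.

0.243

Total N = 33+15+3+43+25+5+56+7+11+4+9+19 = 230, so the proportions are 0.14348, 0.06522, 0.01304, 0.18696, 0.1087, 0.02174, 0.24348, 0.03043, 0.04783, 0.01739, 0.03913, 0.08261 (working shown to 5 dp, full precision carried).
The largest proportion is 0.24348, i.e. d = 0.243 to 3 decimal places.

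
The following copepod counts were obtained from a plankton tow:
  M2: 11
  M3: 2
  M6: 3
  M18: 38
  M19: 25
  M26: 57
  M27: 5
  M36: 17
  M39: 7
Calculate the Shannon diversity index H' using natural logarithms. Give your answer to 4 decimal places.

Total N = 11+2+3+38+25+57+5+17+7 = 165, so the proportions are 0.066667, 0.012121, 0.018182, 0.230303, 0.151515, 0.345455, 0.030303, 0.10303, 0.042424 (working shown to 6 dp, full precision carried).
Each pᵢ ln pᵢ term: 0.066667×(-2.708050)=-0.180537, 0.012121×(-4.412798)=-0.053488, 0.018182×(-4.007333)=-0.072861, 0.230303×(-1.468359)=-0.338168, 0.151515×(-1.887070)=-0.285920, 0.345455×(-1.062894)=-0.367182, 0.030303×(-3.496508)=-0.105955, 0.10303×(-2.272732)=-0.234160, 0.042424×(-3.160035)=-0.134062.
Sum = -1.772332, so H' = 1.7723.

1.7723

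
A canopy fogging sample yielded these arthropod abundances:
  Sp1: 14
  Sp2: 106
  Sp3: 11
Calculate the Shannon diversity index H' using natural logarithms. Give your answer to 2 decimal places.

0.62

Total N = 14+106+11 = 131, so the proportions are 0.1069, 0.8092, 0.084 (working shown to 4 dp, full precision carried).
Each pᵢ ln pᵢ term: 0.1069×(-2.2361)=-0.2390, 0.8092×(-0.2118)=-0.1713, 0.084×(-2.4773)=-0.2080.
Sum = -0.6183, so H' = 0.62.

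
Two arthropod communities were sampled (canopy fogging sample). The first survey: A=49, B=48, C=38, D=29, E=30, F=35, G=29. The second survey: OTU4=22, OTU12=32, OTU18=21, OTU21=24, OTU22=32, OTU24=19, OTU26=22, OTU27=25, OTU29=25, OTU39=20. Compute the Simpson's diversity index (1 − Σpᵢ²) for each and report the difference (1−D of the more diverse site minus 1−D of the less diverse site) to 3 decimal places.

0.046

The first survey: N=258, proportions 0.18992, 0.18605, 0.14729, 0.1124, 0.11628, 0.13566, 0.1124, giving 1−D = 0.85043 (working shown to 5 dp, full precision carried).
The second survey: N=242, proportions 0.09091, 0.13223, 0.08678, 0.09917, 0.13223, 0.07851, 0.09091, 0.10331, 0.10331, 0.08264, giving 1−D = 0.89680.
Difference = |0.85043 − 0.89680| = 0.04637, i.e. 0.046 to 3 decimal places.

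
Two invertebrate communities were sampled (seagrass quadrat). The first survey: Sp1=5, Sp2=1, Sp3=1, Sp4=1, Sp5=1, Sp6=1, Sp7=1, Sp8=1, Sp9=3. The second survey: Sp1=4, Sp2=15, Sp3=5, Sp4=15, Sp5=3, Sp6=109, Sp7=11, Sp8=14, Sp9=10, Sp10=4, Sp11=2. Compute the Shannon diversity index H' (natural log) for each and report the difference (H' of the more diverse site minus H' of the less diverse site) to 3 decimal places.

The first survey: N=15, proportions 0.33333, 0.06667, 0.06667, 0.06667, 0.06667, 0.06667, 0.06667, 0.06667, 0.2, giving H' = 1.95185 (working shown to 5 dp, full precision carried).
The second survey: N=192, proportions 0.02083, 0.07812, 0.02604, 0.07812, 0.01562, 0.56771, 0.05729, 0.07292, 0.05208, 0.02083, 0.01042, giving H' = 1.59725.
Difference = |1.95185 − 1.59725| = 0.35460, i.e. 0.355 to 3 decimal places.

0.355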